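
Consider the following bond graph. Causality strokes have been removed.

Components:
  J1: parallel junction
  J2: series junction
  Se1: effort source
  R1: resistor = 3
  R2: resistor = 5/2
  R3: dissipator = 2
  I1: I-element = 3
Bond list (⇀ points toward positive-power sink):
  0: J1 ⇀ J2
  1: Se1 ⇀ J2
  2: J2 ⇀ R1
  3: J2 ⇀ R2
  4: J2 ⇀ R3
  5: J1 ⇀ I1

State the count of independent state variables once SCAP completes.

1  (I1 all integral)

bond 1 stroke at J2  (source Se1 imposes e)
bond 5 stroke at I1  (I1 outputs flow p/I1)
bond 0 stroke at J1  (closing 0-jn rule on J1)
bond 2 stroke at J2  (common-f at J2 fixed by 0)
bond 3 stroke at J2  (J2: bond 0 brought flow, rest push out)
bond 4 stroke at J2  (1-jn J2 has f-setter on 0)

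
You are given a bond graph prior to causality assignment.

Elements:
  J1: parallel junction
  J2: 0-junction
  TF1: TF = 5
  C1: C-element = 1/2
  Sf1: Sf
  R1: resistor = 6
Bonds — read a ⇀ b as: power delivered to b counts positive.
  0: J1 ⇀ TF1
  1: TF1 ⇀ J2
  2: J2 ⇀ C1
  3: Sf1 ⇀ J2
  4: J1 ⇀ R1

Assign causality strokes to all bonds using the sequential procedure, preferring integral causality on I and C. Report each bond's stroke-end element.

#3 |Sf1  (Sf1 (Sf) sets flow on bond)
#2 |J2  (C1 integral (e out))
#1 |TF1  (common-e at J2 fixed by 2)
#0 |J1  (TF1: transformer flips bond 1)
#4 |R1  (0-jn J1 has e-setter on 0)

b0 stroke→J1
b1 stroke→TF1
b2 stroke→J2
b3 stroke→Sf1
b4 stroke→R1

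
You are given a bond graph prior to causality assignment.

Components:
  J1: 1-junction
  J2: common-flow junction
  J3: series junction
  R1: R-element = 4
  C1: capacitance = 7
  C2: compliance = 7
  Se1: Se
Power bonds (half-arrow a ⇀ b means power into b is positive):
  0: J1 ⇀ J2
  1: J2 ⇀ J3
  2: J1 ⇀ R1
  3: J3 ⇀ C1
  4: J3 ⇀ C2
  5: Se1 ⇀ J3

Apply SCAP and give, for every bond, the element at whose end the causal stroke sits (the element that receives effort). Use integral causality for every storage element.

bond 5 →J3  (source Se1 imposes e)
bond 3 →J3  (C1 integral (e out))
bond 4 →J3  (C2: C, integral causality)
bond 1 →J2  (J3: last free bond brings flow in)
bond 0 →J1  (J2 needs exactly one f-in)
bond 2 →R1  (only one flow-in slot at J1)

#0 stroke→J1
#1 stroke→J2
#2 stroke→R1
#3 stroke→J3
#4 stroke→J3
#5 stroke→J3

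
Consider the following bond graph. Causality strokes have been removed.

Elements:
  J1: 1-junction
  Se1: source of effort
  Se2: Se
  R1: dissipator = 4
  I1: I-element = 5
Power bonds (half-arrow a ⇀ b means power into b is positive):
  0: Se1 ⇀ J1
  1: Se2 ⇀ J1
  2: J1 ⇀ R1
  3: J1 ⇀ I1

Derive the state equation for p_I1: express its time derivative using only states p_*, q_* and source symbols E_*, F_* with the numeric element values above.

β0 →J1  (Se1 fixes effort; stroke away)
β1 →J1  (source Se2 imposes e)
β3 →I1  (I1: I, integral causality)
β2 →J1  (J1 flow already set via bond 3)

dp_I1/dt = E_Se1 + E_Se2 - 4*p_I1/5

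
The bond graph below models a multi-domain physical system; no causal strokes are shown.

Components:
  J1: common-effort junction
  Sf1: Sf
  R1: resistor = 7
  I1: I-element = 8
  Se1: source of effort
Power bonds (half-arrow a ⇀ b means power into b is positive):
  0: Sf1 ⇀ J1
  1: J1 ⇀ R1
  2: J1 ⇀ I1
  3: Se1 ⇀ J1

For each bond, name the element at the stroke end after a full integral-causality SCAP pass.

b0 →Sf1  (Sf1 (Sf) sets flow on bond)
b3 →J1  (source Se1 imposes e)
b1 →R1  (common-e at J1 fixed by 3)
b2 →I1  (0-jn J1 has e-setter on 3)

#0 →Sf1
#1 →R1
#2 →I1
#3 →J1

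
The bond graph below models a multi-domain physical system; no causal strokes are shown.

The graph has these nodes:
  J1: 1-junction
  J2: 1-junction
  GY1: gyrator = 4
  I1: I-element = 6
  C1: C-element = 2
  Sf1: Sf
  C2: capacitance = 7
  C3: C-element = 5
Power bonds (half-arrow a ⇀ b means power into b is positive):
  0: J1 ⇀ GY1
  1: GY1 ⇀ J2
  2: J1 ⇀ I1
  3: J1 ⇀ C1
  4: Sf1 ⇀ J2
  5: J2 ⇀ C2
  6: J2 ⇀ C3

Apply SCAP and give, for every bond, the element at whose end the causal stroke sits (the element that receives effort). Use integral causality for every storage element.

β0 stroke at J1
β1 stroke at J2
β2 stroke at I1
β3 stroke at J1
β4 stroke at Sf1
β5 stroke at J2
β6 stroke at J2

β4 stroke→Sf1  (Sf1 (Sf) sets flow on bond)
β1 stroke→J2  (J2 flow already set via bond 4)
β5 stroke→J2  (1-jn J2 has f-setter on 4)
β6 stroke→J2  (J2: bond 4 brought flow, rest push out)
β0 stroke→J1  (through GY1, causality inverts; strokes same side of GY1)
β2 stroke→I1  (I1: I, integral causality)
β3 stroke→J1  (J1: bond 2 brought flow, rest push out)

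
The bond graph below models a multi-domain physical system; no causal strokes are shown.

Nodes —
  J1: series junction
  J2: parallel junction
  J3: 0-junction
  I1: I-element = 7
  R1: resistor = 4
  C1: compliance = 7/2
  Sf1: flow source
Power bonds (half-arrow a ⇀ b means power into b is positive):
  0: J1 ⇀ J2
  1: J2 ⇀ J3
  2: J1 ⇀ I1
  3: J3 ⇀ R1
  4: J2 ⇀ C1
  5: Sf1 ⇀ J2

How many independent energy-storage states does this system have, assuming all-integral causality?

2  (C1, I1 all integral)

#5 stroke→Sf1  (Sf1 (Sf) sets flow on bond)
#2 stroke→I1  (I1 integral (f out))
#0 stroke→J1  (J1: bond 2 brought flow, rest push out)
#4 stroke→J2  (C1: C, integral causality)
#1 stroke→J3  (J2: bond 4 brought effort, rest push out)
#3 stroke→R1  (J3 effort already set via bond 1)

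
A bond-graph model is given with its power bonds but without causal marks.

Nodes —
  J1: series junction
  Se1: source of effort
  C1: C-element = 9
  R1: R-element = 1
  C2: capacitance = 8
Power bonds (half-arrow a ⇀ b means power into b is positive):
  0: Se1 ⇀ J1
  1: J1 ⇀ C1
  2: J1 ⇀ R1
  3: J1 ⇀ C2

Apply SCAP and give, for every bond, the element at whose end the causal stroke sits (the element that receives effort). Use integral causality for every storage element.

bond 0 →J1  (Se1: effort source, stroke at far end)
bond 1 →J1  (C1: C, integral causality)
bond 3 →J1  (C2 integral (e out))
bond 2 →R1  (closing 1-jn rule on J1)

β0 stroke at J1
β1 stroke at J1
β2 stroke at R1
β3 stroke at J1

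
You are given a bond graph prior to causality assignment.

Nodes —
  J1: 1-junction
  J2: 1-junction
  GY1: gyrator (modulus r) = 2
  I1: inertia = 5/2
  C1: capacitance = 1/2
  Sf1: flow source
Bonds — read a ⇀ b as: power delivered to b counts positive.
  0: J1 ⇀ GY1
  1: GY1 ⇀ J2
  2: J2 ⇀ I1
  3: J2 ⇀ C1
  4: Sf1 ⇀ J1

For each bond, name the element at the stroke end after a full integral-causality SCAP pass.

β0 stroke at J1
β1 stroke at J2
β2 stroke at I1
β3 stroke at J2
β4 stroke at Sf1

bond 4 |Sf1  (Sf1: flow source, stroke at near end)
bond 0 |J1  (1-jn J1 has f-setter on 4)
bond 1 |J2  (GY GY1: same side as bond 0)
bond 2 |I1  (I1 outputs flow p/I1)
bond 3 |J2  (1-jn J2 has f-setter on 2)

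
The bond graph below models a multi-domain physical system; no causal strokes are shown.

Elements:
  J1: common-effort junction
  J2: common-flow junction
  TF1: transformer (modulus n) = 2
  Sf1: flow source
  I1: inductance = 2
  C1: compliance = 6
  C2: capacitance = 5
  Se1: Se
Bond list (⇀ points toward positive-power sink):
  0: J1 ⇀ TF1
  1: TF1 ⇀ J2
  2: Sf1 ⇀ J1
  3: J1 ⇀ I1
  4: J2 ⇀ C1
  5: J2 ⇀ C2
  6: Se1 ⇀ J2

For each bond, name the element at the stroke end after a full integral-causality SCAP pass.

β2 |Sf1  (Sf1: flow source, stroke at near end)
β6 |J2  (Se1: effort source, stroke at far end)
β3 |I1  (prefer integral on I1)
β0 |J1  (J1 needs exactly one e-in)
β1 |TF1  (TF1 one-in-one-out from 0)
β4 |J2  (common-f at J2 fixed by 1)
β5 |J2  (J2: bond 1 brought flow, rest push out)

#0 stroke at J1
#1 stroke at TF1
#2 stroke at Sf1
#3 stroke at I1
#4 stroke at J2
#5 stroke at J2
#6 stroke at J2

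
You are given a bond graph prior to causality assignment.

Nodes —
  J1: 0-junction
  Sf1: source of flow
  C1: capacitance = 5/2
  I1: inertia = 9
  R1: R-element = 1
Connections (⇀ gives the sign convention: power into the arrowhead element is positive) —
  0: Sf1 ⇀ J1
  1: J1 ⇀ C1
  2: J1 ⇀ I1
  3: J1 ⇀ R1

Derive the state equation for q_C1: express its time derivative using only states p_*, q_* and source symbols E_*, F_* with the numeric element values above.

b0 →Sf1  (source Sf1 imposes f)
b1 →J1  (C1 integral (e out))
b2 →I1  (J1: bond 1 brought effort, rest push out)
b3 →R1  (common-e at J1 fixed by 1)

dq_C1/dt = F_Sf1 - p_I1/9 - 2*q_C1/5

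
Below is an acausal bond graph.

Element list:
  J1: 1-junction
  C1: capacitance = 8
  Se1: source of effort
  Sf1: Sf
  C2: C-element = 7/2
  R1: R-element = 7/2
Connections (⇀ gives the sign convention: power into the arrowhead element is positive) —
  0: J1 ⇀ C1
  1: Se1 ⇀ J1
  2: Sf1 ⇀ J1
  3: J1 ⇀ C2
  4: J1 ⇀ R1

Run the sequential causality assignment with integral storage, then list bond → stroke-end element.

b1 stroke→J1  (Se1 (Se) sets effort on bond)
b2 stroke→Sf1  (Sf1: flow source, stroke at near end)
b0 stroke→J1  (J1 flow already set via bond 2)
b3 stroke→J1  (J1 flow already set via bond 2)
b4 stroke→J1  (common-f at J1 fixed by 2)

bond 0 stroke at J1
bond 1 stroke at J1
bond 2 stroke at Sf1
bond 3 stroke at J1
bond 4 stroke at J1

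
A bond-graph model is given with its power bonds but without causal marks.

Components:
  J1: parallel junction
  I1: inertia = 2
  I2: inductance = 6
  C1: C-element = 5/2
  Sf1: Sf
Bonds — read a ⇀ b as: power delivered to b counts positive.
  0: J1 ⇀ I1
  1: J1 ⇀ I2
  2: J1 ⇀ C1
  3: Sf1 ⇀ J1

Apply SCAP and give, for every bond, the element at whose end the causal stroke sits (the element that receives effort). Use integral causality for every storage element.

b3 |Sf1  (Sf1: flow source, stroke at near end)
b0 |I1  (I1 integral (f out))
b1 |I2  (prefer integral on I2)
b2 |J1  (J1: last free bond brings effort in)

bond 0 →I1
bond 1 →I2
bond 2 →J1
bond 3 →Sf1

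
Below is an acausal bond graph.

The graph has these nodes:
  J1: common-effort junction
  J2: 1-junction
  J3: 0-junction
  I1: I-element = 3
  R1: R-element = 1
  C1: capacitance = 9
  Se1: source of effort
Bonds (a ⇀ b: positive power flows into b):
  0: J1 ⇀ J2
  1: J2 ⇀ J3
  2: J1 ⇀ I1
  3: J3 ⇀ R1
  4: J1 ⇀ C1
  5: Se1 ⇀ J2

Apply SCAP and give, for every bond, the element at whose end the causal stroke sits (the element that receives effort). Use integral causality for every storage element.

b0 stroke→J2
b1 stroke→J3
b2 stroke→I1
b3 stroke→R1
b4 stroke→J1
b5 stroke→J2

#5 |J2  (Se1: effort source, stroke at far end)
#2 |I1  (I1 integral (f out))
#4 |J1  (C1 integral (e out))
#0 |J2  (J1 effort already set via bond 4)
#1 |J3  (J2 needs exactly one f-in)
#3 |R1  (J3 effort already set via bond 1)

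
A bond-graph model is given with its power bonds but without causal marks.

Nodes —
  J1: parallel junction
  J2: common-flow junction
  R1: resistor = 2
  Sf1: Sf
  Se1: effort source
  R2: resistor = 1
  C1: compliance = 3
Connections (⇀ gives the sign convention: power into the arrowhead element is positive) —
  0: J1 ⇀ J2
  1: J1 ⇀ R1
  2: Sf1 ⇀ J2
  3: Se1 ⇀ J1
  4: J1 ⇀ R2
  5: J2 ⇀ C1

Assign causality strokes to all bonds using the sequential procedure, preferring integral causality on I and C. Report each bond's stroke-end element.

β0 →J2
β1 →R1
β2 →Sf1
β3 →J1
β4 →R2
β5 →J2

β2 stroke→Sf1  (Sf1 (Sf) sets flow on bond)
β3 stroke→J1  (Se1 (Se) sets effort on bond)
β0 stroke→J2  (J1 effort already set via bond 3)
β1 stroke→R1  (J1 effort already set via bond 3)
β4 stroke→R2  (0-jn J1 has e-setter on 3)
β5 stroke→J2  (common-f at J2 fixed by 2)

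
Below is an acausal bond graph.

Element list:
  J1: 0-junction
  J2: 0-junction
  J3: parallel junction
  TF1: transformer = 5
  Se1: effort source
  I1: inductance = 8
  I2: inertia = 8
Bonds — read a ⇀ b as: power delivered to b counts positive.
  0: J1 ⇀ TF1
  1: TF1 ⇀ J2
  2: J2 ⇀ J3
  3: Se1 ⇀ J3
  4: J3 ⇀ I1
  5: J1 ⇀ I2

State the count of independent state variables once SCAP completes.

2  (I1, I2 all integral)

b3 stroke at J3  (source Se1 imposes e)
b2 stroke at J2  (common-e at J3 fixed by 3)
b4 stroke at I1  (0-jn J3 has e-setter on 3)
b1 stroke at TF1  (J2 effort already set via bond 2)
b0 stroke at J1  (TF TF1: opposite of bond 1)
b5 stroke at I2  (common-e at J1 fixed by 0)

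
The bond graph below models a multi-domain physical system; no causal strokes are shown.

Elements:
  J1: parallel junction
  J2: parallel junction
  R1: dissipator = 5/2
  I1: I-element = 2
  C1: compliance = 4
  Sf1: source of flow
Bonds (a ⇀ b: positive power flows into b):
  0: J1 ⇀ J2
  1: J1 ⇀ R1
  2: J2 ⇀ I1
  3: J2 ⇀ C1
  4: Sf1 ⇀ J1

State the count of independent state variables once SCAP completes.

2  (C1, I1 all integral)

bond 4 stroke at Sf1  (Sf1: flow source, stroke at near end)
bond 2 stroke at I1  (I1 outputs flow p/I1)
bond 3 stroke at J2  (C1 outputs effort q/C1)
bond 0 stroke at J1  (J2 effort already set via bond 3)
bond 1 stroke at R1  (J1: bond 0 brought effort, rest push out)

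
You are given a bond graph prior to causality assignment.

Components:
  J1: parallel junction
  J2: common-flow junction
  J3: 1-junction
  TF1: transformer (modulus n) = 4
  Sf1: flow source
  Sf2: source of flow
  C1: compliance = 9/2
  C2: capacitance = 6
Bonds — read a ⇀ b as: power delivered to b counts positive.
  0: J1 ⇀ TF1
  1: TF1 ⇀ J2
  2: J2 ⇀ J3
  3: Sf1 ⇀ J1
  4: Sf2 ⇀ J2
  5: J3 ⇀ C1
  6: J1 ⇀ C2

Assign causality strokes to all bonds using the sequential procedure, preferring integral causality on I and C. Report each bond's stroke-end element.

β0 |TF1
β1 |J2
β2 |J2
β3 |Sf1
β4 |Sf2
β5 |J3
β6 |J1

bond 3 →Sf1  (Sf1 (Sf) sets flow on bond)
bond 4 →Sf2  (Sf2: flow source, stroke at near end)
bond 1 →J2  (1-jn J2 has f-setter on 4)
bond 2 →J2  (common-f at J2 fixed by 4)
bond 5 →J3  (1-jn J3 has f-setter on 2)
bond 0 →TF1  (TF1 one-in-one-out from 1)
bond 6 →J1  (only one effort-in slot at J1)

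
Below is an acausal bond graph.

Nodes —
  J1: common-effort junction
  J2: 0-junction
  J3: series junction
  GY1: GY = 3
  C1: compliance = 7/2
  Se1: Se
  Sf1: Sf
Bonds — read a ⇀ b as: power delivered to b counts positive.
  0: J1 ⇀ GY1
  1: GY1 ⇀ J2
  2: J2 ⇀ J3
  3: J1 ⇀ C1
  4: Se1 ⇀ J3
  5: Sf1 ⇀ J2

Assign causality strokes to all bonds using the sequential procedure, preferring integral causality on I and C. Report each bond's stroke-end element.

b0 stroke→GY1
b1 stroke→GY1
b2 stroke→J2
b3 stroke→J1
b4 stroke→J3
b5 stroke→Sf1

b4 stroke→J3  (Se1: effort source, stroke at far end)
b5 stroke→Sf1  (source Sf1 imposes f)
b2 stroke→J2  (J3: last free bond brings flow in)
b1 stroke→GY1  (0-jn J2 has e-setter on 2)
b0 stroke→GY1  (through GY1, causality inverts; strokes same side of GY1)
b3 stroke→J1  (closing 0-jn rule on J1)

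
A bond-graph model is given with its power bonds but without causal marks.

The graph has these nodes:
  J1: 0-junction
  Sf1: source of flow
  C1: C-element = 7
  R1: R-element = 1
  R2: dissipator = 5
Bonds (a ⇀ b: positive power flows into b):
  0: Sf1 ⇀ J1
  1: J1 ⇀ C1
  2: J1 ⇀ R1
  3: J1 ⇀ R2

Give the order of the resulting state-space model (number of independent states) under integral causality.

1  (C1 all integral)

b0 stroke→Sf1  (Sf1: flow source, stroke at near end)
b1 stroke→J1  (C1 outputs effort q/C1)
b2 stroke→R1  (0-jn J1 has e-setter on 1)
b3 stroke→R2  (J1: bond 1 brought effort, rest push out)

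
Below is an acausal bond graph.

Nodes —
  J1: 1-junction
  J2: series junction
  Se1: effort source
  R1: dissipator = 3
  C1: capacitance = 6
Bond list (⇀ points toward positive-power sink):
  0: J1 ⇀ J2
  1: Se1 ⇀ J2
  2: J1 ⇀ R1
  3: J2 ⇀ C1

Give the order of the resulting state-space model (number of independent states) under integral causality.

bond 1 stroke→J2  (Se1 fixes effort; stroke away)
bond 3 stroke→J2  (prefer integral on C1)
bond 0 stroke→J1  (J2 needs exactly one f-in)
bond 2 stroke→R1  (only one flow-in slot at J1)

1  (C1 all integral)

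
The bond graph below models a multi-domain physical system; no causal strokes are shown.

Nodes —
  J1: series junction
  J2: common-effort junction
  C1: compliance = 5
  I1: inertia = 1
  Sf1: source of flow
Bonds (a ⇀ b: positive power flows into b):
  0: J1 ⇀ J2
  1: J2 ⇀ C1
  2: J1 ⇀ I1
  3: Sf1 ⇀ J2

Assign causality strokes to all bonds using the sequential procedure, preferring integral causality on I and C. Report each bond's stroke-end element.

β3 stroke→Sf1  (Sf1: flow source, stroke at near end)
β1 stroke→J2  (C1 integral (e out))
β0 stroke→J1  (J2 effort already set via bond 1)
β2 stroke→I1  (closing 1-jn rule on J1)

b0 →J1
b1 →J2
b2 →I1
b3 →Sf1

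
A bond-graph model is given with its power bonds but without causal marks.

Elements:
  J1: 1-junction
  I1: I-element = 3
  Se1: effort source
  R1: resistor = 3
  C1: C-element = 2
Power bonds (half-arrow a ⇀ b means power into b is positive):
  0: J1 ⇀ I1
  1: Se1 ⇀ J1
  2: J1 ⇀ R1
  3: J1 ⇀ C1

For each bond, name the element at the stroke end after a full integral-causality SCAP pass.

β1 →J1  (source Se1 imposes e)
β0 →I1  (I1 outputs flow p/I1)
β2 →J1  (common-f at J1 fixed by 0)
β3 →J1  (common-f at J1 fixed by 0)

β0 stroke→I1
β1 stroke→J1
β2 stroke→J1
β3 stroke→J1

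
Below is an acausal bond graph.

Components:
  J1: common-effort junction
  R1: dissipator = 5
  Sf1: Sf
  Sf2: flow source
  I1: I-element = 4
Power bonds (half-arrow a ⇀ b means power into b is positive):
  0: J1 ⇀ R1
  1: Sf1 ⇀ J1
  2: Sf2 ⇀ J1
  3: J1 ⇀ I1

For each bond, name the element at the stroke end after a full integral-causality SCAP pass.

#1 |Sf1  (Sf1: flow source, stroke at near end)
#2 |Sf2  (source Sf2 imposes f)
#3 |I1  (I1: I, integral causality)
#0 |J1  (J1: last free bond brings effort in)

β0 stroke at J1
β1 stroke at Sf1
β2 stroke at Sf2
β3 stroke at I1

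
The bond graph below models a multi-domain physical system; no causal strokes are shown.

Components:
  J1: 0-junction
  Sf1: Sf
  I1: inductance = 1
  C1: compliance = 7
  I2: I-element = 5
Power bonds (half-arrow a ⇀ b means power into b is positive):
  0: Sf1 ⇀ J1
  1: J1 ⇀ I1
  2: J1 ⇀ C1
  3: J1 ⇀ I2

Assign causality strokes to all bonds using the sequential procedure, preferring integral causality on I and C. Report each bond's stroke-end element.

bond 0 stroke→Sf1
bond 1 stroke→I1
bond 2 stroke→J1
bond 3 stroke→I2

b0 stroke→Sf1  (Sf1 fixes flow; stroke at Sf1)
b1 stroke→I1  (I1 integral (f out))
b2 stroke→J1  (C1 integral (e out))
b3 stroke→I2  (J1: bond 2 brought effort, rest push out)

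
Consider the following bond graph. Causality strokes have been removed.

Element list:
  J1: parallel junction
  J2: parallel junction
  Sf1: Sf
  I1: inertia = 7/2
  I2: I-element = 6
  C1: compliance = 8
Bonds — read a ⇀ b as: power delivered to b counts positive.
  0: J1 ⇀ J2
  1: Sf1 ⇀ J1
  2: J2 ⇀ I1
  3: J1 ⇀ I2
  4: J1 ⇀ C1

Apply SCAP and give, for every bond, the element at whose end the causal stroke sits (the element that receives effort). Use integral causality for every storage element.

b1 →Sf1  (source Sf1 imposes f)
b2 →I1  (I1: I, integral causality)
b0 →J2  (J2: last free bond brings effort in)
b3 →I2  (I2 outputs flow p/I2)
b4 →J1  (closing 0-jn rule on J1)

#0 stroke at J2
#1 stroke at Sf1
#2 stroke at I1
#3 stroke at I2
#4 stroke at J1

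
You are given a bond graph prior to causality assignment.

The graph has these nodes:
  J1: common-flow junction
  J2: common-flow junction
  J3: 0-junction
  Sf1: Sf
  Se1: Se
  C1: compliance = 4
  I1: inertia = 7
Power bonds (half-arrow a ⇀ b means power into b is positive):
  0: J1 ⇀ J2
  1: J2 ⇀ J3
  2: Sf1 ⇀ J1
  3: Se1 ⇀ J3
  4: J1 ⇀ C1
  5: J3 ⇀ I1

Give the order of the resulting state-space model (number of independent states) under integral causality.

b2 stroke→Sf1  (Sf1 fixes flow; stroke at Sf1)
b3 stroke→J3  (Se1 fixes effort; stroke away)
b0 stroke→J1  (common-f at J1 fixed by 2)
b4 stroke→J1  (1-jn J1 has f-setter on 2)
b1 stroke→J2  (J2 flow already set via bond 0)
b5 stroke→I1  (J3 effort already set via bond 3)

2  (C1, I1 all integral)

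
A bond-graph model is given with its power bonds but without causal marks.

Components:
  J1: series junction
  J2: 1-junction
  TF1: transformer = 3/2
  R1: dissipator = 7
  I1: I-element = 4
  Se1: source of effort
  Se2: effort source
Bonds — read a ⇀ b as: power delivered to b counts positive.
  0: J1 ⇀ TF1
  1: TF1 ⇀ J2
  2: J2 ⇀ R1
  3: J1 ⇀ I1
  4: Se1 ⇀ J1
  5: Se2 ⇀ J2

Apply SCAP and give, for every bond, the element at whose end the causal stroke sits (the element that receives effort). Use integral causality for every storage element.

β0 →J1
β1 →TF1
β2 →J2
β3 →I1
β4 →J1
β5 →J2

β4 |J1  (source Se1 imposes e)
β5 |J2  (Se2 fixes effort; stroke away)
β3 |I1  (prefer integral on I1)
β0 |J1  (1-jn J1 has f-setter on 3)
β1 |TF1  (TF1 one-in-one-out from 0)
β2 |J2  (common-f at J2 fixed by 1)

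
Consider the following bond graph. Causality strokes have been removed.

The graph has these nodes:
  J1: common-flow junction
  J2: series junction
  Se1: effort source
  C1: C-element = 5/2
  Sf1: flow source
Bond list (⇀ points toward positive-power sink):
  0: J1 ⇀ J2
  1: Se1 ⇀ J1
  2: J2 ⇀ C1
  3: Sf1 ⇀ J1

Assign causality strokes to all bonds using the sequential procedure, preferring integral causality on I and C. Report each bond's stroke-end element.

b1 stroke→J1  (Se1 fixes effort; stroke away)
b3 stroke→Sf1  (Sf1 (Sf) sets flow on bond)
b0 stroke→J1  (J1 flow already set via bond 3)
b2 stroke→J2  (J2 flow already set via bond 0)

bond 0 stroke at J1
bond 1 stroke at J1
bond 2 stroke at J2
bond 3 stroke at Sf1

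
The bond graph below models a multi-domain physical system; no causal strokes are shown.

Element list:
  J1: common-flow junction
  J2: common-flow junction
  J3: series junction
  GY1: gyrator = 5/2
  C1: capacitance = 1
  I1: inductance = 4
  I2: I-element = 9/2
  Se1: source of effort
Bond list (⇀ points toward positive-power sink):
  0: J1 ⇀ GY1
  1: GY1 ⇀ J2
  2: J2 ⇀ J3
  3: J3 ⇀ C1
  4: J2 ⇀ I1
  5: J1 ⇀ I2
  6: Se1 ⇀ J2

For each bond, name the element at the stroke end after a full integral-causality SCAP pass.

β6 stroke at J2  (Se1 fixes effort; stroke away)
β3 stroke at J3  (C1 integral (e out))
β2 stroke at J2  (J3: last free bond brings flow in)
β4 stroke at I1  (I1: I, integral causality)
β1 stroke at J2  (J2 flow already set via bond 4)
β0 stroke at J1  (GY1: gyrator matches bond 1)
β5 stroke at I2  (J1 needs exactly one f-in)

bond 0 stroke→J1
bond 1 stroke→J2
bond 2 stroke→J2
bond 3 stroke→J3
bond 4 stroke→I1
bond 5 stroke→I2
bond 6 stroke→J2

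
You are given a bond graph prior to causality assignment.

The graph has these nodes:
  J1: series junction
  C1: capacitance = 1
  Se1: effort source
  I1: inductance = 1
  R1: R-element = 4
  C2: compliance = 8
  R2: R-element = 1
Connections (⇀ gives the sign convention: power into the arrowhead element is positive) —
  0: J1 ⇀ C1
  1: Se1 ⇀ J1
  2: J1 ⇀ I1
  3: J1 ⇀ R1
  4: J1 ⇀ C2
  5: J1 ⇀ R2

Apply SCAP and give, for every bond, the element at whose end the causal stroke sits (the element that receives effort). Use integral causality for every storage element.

β1 stroke→J1  (Se1 fixes effort; stroke away)
β0 stroke→J1  (prefer integral on C1)
β2 stroke→I1  (I1: I, integral causality)
β3 stroke→J1  (J1: bond 2 brought flow, rest push out)
β4 stroke→J1  (J1 flow already set via bond 2)
β5 stroke→J1  (common-f at J1 fixed by 2)

bond 0 |J1
bond 1 |J1
bond 2 |I1
bond 3 |J1
bond 4 |J1
bond 5 |J1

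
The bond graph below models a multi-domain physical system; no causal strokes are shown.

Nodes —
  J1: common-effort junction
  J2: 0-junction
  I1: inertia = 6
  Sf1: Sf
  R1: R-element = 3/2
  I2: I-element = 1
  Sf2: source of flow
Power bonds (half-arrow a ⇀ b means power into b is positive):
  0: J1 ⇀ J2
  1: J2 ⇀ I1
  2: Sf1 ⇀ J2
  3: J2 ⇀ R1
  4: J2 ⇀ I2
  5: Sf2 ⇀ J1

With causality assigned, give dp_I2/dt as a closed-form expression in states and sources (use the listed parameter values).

dp_I2/dt = 3*F_Sf1/2 + 3*F_Sf2/2 - p_I1/4 - 3*p_I2/2

b2 →Sf1  (Sf1 (Sf) sets flow on bond)
b5 →Sf2  (Sf2 fixes flow; stroke at Sf2)
b0 →J1  (J1 needs exactly one e-in)
b1 →I1  (I1 integral (f out))
b4 →I2  (I2: I, integral causality)
b3 →J2  (only one effort-in slot at J2)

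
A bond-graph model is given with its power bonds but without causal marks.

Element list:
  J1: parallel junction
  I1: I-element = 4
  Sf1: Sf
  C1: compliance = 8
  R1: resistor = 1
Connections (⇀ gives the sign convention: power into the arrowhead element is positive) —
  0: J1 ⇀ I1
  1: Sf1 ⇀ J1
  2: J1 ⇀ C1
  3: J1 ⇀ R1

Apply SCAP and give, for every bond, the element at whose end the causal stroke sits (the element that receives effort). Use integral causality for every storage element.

bond 0 stroke→I1
bond 1 stroke→Sf1
bond 2 stroke→J1
bond 3 stroke→R1

bond 1 |Sf1  (Sf1 fixes flow; stroke at Sf1)
bond 0 |I1  (prefer integral on I1)
bond 2 |J1  (C1 integral (e out))
bond 3 |R1  (J1: bond 2 brought effort, rest push out)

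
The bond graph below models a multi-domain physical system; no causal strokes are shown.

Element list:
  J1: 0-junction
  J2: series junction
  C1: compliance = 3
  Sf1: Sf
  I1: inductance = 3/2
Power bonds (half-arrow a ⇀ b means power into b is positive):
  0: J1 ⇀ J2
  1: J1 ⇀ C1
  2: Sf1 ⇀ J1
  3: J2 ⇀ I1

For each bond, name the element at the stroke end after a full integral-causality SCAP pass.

#0 stroke→J2
#1 stroke→J1
#2 stroke→Sf1
#3 stroke→I1

#2 |Sf1  (Sf1 (Sf) sets flow on bond)
#1 |J1  (C1 outputs effort q/C1)
#0 |J2  (J1: bond 1 brought effort, rest push out)
#3 |I1  (J2: last free bond brings flow in)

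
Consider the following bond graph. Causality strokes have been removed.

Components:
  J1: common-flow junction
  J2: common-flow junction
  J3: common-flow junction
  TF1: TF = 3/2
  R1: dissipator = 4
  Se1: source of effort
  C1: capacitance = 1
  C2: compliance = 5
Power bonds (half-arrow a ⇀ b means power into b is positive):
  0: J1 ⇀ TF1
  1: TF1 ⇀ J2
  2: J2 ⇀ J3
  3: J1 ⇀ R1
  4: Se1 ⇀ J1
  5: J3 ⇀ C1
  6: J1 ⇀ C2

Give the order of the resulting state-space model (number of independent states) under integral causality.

b4 |J1  (Se1 (Se) sets effort on bond)
b5 |J3  (C1 integral (e out))
b2 |J2  (closing 1-jn rule on J3)
b1 |TF1  (J2: last free bond brings flow in)
b0 |J1  (TF1: transformer flips bond 1)
b6 |J1  (C2: C, integral causality)
b3 |R1  (J1 needs exactly one f-in)

2  (C1, C2 all integral)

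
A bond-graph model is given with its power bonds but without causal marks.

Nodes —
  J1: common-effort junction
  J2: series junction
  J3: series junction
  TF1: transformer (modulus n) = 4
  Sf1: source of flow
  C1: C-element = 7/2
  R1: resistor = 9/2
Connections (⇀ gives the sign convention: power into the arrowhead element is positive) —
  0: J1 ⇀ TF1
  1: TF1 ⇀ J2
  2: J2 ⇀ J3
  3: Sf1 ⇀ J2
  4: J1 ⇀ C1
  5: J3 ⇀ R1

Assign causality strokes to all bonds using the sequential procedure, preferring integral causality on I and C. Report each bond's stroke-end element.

bond 0 stroke→TF1
bond 1 stroke→J2
bond 2 stroke→J2
bond 3 stroke→Sf1
bond 4 stroke→J1
bond 5 stroke→J3

b3 →Sf1  (Sf1 fixes flow; stroke at Sf1)
b1 →J2  (J2: bond 3 brought flow, rest push out)
b2 →J2  (J2 flow already set via bond 3)
b5 →J3  (J3 flow already set via bond 2)
b0 →TF1  (through TF1, causality passes straight; one stroke at TF1)
b4 →J1  (J1: last free bond brings effort in)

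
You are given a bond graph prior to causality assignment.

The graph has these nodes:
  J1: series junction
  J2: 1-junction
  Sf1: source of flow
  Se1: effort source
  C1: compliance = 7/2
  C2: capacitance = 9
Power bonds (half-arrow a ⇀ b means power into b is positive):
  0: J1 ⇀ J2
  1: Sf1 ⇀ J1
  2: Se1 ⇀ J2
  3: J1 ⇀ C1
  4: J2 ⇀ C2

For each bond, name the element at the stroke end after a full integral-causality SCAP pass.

#0 stroke at J1
#1 stroke at Sf1
#2 stroke at J2
#3 stroke at J1
#4 stroke at J2

bond 1 stroke at Sf1  (Sf1 fixes flow; stroke at Sf1)
bond 2 stroke at J2  (Se1: effort source, stroke at far end)
bond 0 stroke at J1  (J1: bond 1 brought flow, rest push out)
bond 3 stroke at J1  (1-jn J1 has f-setter on 1)
bond 4 stroke at J2  (1-jn J2 has f-setter on 0)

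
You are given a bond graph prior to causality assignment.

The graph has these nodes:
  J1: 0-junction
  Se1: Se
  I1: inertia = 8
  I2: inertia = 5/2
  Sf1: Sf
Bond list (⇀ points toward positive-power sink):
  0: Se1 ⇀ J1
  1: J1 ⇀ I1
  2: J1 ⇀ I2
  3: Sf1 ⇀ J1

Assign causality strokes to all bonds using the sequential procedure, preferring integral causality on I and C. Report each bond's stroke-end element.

bond 0 stroke at J1  (Se1 fixes effort; stroke away)
bond 3 stroke at Sf1  (source Sf1 imposes f)
bond 1 stroke at I1  (J1: bond 0 brought effort, rest push out)
bond 2 stroke at I2  (0-jn J1 has e-setter on 0)

β0 stroke→J1
β1 stroke→I1
β2 stroke→I2
β3 stroke→Sf1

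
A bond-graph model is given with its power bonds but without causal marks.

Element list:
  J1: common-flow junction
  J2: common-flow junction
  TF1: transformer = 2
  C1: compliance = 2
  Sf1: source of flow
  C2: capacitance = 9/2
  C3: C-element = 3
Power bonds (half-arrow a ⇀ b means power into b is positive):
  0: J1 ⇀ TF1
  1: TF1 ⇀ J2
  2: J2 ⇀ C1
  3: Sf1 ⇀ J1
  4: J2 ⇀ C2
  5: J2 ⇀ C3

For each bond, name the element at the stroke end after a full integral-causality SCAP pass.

#3 stroke at Sf1  (Sf1 (Sf) sets flow on bond)
#0 stroke at J1  (1-jn J1 has f-setter on 3)
#1 stroke at TF1  (TF1: transformer flips bond 0)
#2 stroke at J2  (J2: bond 1 brought flow, rest push out)
#4 stroke at J2  (common-f at J2 fixed by 1)
#5 stroke at J2  (common-f at J2 fixed by 1)

#0 stroke at J1
#1 stroke at TF1
#2 stroke at J2
#3 stroke at Sf1
#4 stroke at J2
#5 stroke at J2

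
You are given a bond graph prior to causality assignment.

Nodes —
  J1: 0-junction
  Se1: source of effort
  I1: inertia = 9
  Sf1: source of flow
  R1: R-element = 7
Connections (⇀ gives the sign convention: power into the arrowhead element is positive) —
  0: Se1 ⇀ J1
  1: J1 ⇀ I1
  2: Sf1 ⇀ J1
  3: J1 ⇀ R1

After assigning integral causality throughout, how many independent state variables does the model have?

β0 stroke→J1  (source Se1 imposes e)
β2 stroke→Sf1  (Sf1 fixes flow; stroke at Sf1)
β1 stroke→I1  (J1: bond 0 brought effort, rest push out)
β3 stroke→R1  (J1: bond 0 brought effort, rest push out)

1  (I1 all integral)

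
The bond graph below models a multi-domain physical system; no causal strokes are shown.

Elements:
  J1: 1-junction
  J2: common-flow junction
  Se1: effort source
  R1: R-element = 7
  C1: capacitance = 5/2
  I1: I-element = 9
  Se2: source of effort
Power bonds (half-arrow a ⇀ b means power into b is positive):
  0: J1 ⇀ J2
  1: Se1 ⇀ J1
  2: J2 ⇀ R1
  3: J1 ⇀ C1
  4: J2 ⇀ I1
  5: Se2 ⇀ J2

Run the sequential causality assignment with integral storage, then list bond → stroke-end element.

bond 1 stroke at J1  (Se1 (Se) sets effort on bond)
bond 5 stroke at J2  (source Se2 imposes e)
bond 3 stroke at J1  (C1 integral (e out))
bond 0 stroke at J2  (J1 needs exactly one f-in)
bond 4 stroke at I1  (I1: I, integral causality)
bond 2 stroke at J2  (J2 flow already set via bond 4)

b0 |J2
b1 |J1
b2 |J2
b3 |J1
b4 |I1
b5 |J2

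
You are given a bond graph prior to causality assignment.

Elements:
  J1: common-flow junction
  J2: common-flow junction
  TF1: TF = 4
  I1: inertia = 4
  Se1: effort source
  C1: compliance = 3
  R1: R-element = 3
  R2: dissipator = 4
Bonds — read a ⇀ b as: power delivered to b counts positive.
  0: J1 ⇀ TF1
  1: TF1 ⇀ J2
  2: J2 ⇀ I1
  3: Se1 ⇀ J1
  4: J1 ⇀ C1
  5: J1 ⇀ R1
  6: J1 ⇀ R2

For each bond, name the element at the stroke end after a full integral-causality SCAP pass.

β3 stroke at J1  (source Se1 imposes e)
β2 stroke at I1  (I1 integral (f out))
β1 stroke at J2  (J2: bond 2 brought flow, rest push out)
β0 stroke at TF1  (through TF1, causality passes straight; one stroke at TF1)
β4 stroke at J1  (J1 flow already set via bond 0)
β5 stroke at J1  (J1 flow already set via bond 0)
β6 stroke at J1  (common-f at J1 fixed by 0)

#0 stroke at TF1
#1 stroke at J2
#2 stroke at I1
#3 stroke at J1
#4 stroke at J1
#5 stroke at J1
#6 stroke at J1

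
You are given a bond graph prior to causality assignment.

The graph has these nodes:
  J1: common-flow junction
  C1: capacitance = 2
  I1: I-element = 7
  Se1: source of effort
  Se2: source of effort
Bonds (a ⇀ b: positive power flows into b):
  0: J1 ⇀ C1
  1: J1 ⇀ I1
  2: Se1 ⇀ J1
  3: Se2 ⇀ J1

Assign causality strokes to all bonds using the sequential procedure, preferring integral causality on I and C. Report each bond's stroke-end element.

b2 |J1  (Se1 (Se) sets effort on bond)
b3 |J1  (Se2 fixes effort; stroke away)
b0 |J1  (prefer integral on C1)
b1 |I1  (J1: last free bond brings flow in)

b0 |J1
b1 |I1
b2 |J1
b3 |J1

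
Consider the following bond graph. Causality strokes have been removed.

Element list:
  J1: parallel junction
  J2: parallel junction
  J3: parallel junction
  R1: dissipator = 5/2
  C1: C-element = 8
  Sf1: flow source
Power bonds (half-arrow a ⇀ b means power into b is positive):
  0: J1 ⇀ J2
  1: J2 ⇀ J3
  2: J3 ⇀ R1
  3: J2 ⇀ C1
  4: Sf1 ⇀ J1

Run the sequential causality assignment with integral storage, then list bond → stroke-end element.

β0 →J1
β1 →J3
β2 →R1
β3 →J2
β4 →Sf1

b4 stroke at Sf1  (Sf1 fixes flow; stroke at Sf1)
b0 stroke at J1  (only one effort-in slot at J1)
b3 stroke at J2  (prefer integral on C1)
b1 stroke at J3  (0-jn J2 has e-setter on 3)
b2 stroke at R1  (J3: bond 1 brought effort, rest push out)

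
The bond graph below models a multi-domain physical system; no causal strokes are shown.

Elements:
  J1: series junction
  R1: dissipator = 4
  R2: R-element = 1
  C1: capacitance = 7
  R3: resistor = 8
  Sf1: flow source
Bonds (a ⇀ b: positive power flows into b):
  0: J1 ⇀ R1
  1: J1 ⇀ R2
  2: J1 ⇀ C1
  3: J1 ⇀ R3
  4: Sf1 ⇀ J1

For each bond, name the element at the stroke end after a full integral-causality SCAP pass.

β0 stroke→J1
β1 stroke→J1
β2 stroke→J1
β3 stroke→J1
β4 stroke→Sf1

β4 stroke at Sf1  (Sf1: flow source, stroke at near end)
β0 stroke at J1  (common-f at J1 fixed by 4)
β1 stroke at J1  (J1: bond 4 brought flow, rest push out)
β2 stroke at J1  (common-f at J1 fixed by 4)
β3 stroke at J1  (J1: bond 4 brought flow, rest push out)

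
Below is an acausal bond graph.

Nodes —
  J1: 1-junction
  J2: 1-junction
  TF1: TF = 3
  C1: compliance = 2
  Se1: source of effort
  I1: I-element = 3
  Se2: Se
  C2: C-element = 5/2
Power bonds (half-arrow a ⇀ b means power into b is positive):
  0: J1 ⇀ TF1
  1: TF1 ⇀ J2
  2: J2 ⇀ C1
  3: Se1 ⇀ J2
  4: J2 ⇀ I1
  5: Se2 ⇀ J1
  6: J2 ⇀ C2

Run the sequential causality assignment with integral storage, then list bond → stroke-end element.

#0 →TF1
#1 →J2
#2 →J2
#3 →J2
#4 →I1
#5 →J1
#6 →J2

β3 stroke at J2  (source Se1 imposes e)
β5 stroke at J1  (Se2: effort source, stroke at far end)
β0 stroke at TF1  (closing 1-jn rule on J1)
β1 stroke at J2  (through TF1, causality passes straight; one stroke at TF1)
β2 stroke at J2  (C1 integral (e out))
β4 stroke at I1  (I1 integral (f out))
β6 stroke at J2  (1-jn J2 has f-setter on 4)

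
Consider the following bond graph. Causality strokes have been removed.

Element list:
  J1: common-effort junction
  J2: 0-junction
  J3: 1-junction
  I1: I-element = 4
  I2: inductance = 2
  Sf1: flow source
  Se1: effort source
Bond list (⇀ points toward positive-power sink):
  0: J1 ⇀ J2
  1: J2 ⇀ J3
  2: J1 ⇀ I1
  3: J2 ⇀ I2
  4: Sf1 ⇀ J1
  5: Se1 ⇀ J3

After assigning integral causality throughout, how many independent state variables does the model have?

#4 stroke→Sf1  (Sf1 fixes flow; stroke at Sf1)
#5 stroke→J3  (Se1 fixes effort; stroke away)
#1 stroke→J2  (only one flow-in slot at J3)
#0 stroke→J1  (common-e at J2 fixed by 1)
#3 stroke→I2  (0-jn J2 has e-setter on 1)
#2 stroke→I1  (0-jn J1 has e-setter on 0)

2  (I1, I2 all integral)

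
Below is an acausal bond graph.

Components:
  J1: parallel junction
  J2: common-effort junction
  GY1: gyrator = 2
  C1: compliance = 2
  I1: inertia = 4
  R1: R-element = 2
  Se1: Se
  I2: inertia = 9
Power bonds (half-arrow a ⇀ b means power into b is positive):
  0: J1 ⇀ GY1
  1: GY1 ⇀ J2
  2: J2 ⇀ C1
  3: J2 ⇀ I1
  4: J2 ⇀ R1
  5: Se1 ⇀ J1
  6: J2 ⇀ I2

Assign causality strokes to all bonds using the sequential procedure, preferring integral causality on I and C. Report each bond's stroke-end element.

b0 |GY1
b1 |GY1
b2 |J2
b3 |I1
b4 |R1
b5 |J1
b6 |I2

b5 stroke→J1  (Se1: effort source, stroke at far end)
b0 stroke→GY1  (J1 effort already set via bond 5)
b1 stroke→GY1  (through GY1, causality inverts; strokes same side of GY1)
b2 stroke→J2  (C1 outputs effort q/C1)
b3 stroke→I1  (0-jn J2 has e-setter on 2)
b4 stroke→R1  (J2: bond 2 brought effort, rest push out)
b6 stroke→I2  (0-jn J2 has e-setter on 2)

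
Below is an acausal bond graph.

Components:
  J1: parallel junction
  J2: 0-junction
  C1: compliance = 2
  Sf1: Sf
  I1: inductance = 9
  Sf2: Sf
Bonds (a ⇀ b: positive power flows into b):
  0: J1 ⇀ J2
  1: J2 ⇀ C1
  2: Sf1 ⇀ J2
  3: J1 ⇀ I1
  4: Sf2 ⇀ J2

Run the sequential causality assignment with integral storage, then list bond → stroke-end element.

b0 |J1
b1 |J2
b2 |Sf1
b3 |I1
b4 |Sf2

bond 2 stroke at Sf1  (Sf1 (Sf) sets flow on bond)
bond 4 stroke at Sf2  (Sf2 fixes flow; stroke at Sf2)
bond 1 stroke at J2  (prefer integral on C1)
bond 0 stroke at J1  (0-jn J2 has e-setter on 1)
bond 3 stroke at I1  (J1 effort already set via bond 0)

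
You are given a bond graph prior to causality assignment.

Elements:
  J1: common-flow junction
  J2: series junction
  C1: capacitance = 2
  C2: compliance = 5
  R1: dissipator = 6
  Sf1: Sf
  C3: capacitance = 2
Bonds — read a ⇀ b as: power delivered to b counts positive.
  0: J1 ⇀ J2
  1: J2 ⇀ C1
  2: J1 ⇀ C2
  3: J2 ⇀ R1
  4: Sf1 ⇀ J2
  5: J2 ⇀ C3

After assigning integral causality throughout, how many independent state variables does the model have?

b4 stroke→Sf1  (Sf1 (Sf) sets flow on bond)
b0 stroke→J2  (common-f at J2 fixed by 4)
b1 stroke→J2  (J2 flow already set via bond 4)
b3 stroke→J2  (common-f at J2 fixed by 4)
b5 stroke→J2  (J2: bond 4 brought flow, rest push out)
b2 stroke→J1  (1-jn J1 has f-setter on 0)

3  (C1, C2, C3 all integral)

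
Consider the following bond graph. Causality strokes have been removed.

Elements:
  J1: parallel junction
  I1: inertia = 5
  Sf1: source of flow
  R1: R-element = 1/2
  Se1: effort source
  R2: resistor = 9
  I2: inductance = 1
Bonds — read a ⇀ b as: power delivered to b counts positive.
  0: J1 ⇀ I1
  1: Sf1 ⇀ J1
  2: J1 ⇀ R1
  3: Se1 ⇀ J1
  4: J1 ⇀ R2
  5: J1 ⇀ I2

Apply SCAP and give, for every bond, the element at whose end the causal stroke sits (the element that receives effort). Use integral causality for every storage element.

bond 1 stroke→Sf1  (Sf1 fixes flow; stroke at Sf1)
bond 3 stroke→J1  (Se1: effort source, stroke at far end)
bond 0 stroke→I1  (common-e at J1 fixed by 3)
bond 2 stroke→R1  (J1 effort already set via bond 3)
bond 4 stroke→R2  (J1 effort already set via bond 3)
bond 5 stroke→I2  (J1: bond 3 brought effort, rest push out)

b0 stroke at I1
b1 stroke at Sf1
b2 stroke at R1
b3 stroke at J1
b4 stroke at R2
b5 stroke at I2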